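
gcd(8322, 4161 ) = 4161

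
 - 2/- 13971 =2/13971 = 0.00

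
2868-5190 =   -  2322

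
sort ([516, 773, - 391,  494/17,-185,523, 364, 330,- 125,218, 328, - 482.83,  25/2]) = [ - 482.83, - 391, - 185,-125, 25/2, 494/17, 218 , 328,330,  364,516,523, 773 ] 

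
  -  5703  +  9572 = 3869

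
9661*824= 7960664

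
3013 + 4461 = 7474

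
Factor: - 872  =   - 2^3*109^1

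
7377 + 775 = 8152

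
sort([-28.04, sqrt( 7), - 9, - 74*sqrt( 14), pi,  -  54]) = [ -74* sqrt ( 14), - 54, - 28.04, - 9,sqrt(7 ),pi ] 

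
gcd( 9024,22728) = 24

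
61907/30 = 61907/30 = 2063.57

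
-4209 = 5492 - 9701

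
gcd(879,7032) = 879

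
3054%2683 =371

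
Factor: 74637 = 3^2*8293^1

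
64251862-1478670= 62773192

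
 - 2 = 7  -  9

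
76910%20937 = 14099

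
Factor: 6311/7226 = 2^( - 1)*3613^( - 1)*6311^1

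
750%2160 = 750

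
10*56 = 560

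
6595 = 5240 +1355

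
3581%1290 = 1001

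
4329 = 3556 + 773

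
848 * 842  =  714016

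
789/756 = 263/252 = 1.04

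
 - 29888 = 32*( - 934)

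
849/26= 849/26= 32.65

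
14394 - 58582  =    -  44188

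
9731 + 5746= 15477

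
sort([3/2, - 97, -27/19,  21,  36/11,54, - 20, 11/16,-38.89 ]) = [ - 97,-38.89, - 20,  -  27/19,11/16,3/2, 36/11,21,54]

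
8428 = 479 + 7949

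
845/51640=169/10328= 0.02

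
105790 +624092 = 729882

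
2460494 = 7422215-4961721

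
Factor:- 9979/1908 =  -2^(- 2)*3^( - 2)*17^1*53^( - 1 )*587^1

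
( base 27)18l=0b1111000110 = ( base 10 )966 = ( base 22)1lk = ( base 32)u6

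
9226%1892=1658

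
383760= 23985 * 16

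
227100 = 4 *56775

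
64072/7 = 9153+1/7   =  9153.14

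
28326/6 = 4721 = 4721.00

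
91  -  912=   -  821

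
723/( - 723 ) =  - 1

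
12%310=12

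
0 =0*205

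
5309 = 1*5309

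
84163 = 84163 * 1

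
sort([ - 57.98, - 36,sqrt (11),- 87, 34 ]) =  [-87,-57.98, - 36,sqrt( 11 ), 34 ] 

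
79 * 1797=141963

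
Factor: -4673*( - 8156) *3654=139264858152= 2^3*3^2 * 7^1*29^1*2039^1*4673^1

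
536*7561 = 4052696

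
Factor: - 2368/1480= - 2^3*5^( - 1 ) = - 8/5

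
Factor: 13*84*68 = 74256 = 2^4*3^1*7^1  *  13^1*17^1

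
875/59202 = 875/59202 = 0.01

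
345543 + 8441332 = 8786875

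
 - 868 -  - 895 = 27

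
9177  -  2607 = 6570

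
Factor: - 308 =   -  2^2*7^1*11^1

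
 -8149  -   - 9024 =875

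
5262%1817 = 1628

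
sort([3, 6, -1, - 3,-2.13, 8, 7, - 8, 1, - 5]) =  [- 8,- 5, - 3,  -  2.13, -1,1, 3, 6, 7,8] 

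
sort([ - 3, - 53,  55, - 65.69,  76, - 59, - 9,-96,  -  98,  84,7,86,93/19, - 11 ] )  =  [-98, - 96, -65.69, - 59,-53, - 11,-9, -3,93/19, 7,55,76,84,  86 ] 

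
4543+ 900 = 5443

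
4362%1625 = 1112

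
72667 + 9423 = 82090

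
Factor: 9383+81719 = 91102 = 2^1*11^1*41^1*101^1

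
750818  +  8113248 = 8864066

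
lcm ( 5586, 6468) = 122892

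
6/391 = 6/391 = 0.02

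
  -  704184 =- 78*9028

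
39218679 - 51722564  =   - 12503885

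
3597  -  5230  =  -1633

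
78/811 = 78/811   =  0.10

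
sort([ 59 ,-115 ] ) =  [- 115 , 59]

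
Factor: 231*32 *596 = 4405632  =  2^7*3^1*7^1*11^1*149^1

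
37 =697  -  660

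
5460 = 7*780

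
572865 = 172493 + 400372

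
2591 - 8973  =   - 6382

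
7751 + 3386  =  11137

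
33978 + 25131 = 59109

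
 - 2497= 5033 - 7530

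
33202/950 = 34 + 451/475 = 34.95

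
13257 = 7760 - -5497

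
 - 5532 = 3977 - 9509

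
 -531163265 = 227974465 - 759137730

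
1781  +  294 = 2075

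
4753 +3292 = 8045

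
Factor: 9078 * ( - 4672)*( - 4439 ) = 188268714624 =2^7  *  3^1*17^1*23^1*73^1 * 89^1*193^1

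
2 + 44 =46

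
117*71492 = 8364564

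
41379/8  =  41379/8 = 5172.38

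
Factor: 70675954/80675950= 35337977/40337975=5^(-2 )*23^(-1 )*31^(-2)*73^(-1 ) * 35337977^1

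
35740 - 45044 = -9304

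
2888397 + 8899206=11787603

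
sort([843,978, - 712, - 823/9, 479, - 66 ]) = [ - 712, - 823/9, - 66,479,  843, 978] 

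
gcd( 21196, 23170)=14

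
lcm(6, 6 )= 6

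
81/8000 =81/8000 =0.01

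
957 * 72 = 68904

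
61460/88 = 15365/22 = 698.41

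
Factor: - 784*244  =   - 2^6*7^2 * 61^1  =  - 191296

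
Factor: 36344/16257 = 2^3*3^ ( - 1)*7^1 * 11^1*59^1*5419^( - 1)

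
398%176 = 46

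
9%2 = 1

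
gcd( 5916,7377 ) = 3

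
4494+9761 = 14255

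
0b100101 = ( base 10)37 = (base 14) 29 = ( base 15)27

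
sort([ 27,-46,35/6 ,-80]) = [ - 80, - 46,35/6,27 ] 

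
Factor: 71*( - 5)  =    -  355 = - 5^1 * 71^1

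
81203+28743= 109946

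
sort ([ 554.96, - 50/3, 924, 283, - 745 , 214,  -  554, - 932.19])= [-932.19, -745 , -554 , - 50/3,214, 283, 554.96, 924] 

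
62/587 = 62/587 = 0.11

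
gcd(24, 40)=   8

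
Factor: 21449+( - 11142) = 10307 = 11^1*937^1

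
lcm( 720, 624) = 9360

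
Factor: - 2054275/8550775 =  - 211^( - 1)*1621^( - 1)*82171^1 = -  82171/342031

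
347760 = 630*552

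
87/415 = 87/415 = 0.21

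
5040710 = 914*5515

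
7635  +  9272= 16907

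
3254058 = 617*5274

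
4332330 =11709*370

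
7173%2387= 12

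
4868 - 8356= - 3488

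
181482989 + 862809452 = 1044292441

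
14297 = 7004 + 7293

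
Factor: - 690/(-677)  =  2^1 * 3^1*5^1*23^1*677^(  -  1) 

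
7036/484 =1759/121 = 14.54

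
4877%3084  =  1793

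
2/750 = 1/375  =  0.00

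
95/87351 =95/87351  =  0.00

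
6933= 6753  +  180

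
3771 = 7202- 3431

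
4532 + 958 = 5490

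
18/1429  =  18/1429 =0.01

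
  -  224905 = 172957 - 397862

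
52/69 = 52/69 = 0.75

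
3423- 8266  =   - 4843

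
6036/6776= 1509/1694= 0.89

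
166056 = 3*55352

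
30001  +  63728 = 93729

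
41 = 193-152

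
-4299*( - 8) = 34392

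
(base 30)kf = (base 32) J7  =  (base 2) 1001100111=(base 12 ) 433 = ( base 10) 615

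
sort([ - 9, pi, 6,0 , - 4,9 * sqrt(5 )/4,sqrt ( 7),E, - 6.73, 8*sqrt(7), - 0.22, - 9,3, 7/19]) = [  -  9 ,  -  9,-6.73,- 4, - 0.22,0,7/19 , sqrt( 7),  E,3,pi,9 * sqrt( 5)/4,6,8 * sqrt( 7)]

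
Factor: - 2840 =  - 2^3*5^1 * 71^1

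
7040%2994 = 1052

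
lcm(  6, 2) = 6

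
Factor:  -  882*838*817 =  - 2^2*3^2*7^2*19^1*  43^1*419^1 = -603857772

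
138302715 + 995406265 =1133708980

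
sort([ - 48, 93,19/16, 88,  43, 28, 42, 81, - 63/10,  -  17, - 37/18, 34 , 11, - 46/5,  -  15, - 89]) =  [ -89, - 48,- 17, - 15,-46/5,  -  63/10, - 37/18, 19/16, 11, 28, 34, 42 , 43, 81,  88, 93]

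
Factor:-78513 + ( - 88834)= - 167347= - 71^1 * 2357^1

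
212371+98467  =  310838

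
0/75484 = 0  =  0.00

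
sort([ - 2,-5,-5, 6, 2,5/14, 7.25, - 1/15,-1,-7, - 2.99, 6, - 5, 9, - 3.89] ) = [- 7, - 5,-5, - 5, - 3.89,- 2.99, - 2 ,-1,-1/15,5/14, 2, 6,6, 7.25 , 9] 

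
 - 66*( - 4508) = 297528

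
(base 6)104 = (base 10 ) 40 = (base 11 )37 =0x28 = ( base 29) 1B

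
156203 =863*181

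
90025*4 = 360100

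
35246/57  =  35246/57 = 618.35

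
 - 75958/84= - 37979/42=-  904.26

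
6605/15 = 1321/3= 440.33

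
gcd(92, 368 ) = 92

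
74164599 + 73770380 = 147934979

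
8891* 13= 115583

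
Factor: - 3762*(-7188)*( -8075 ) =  -2^3*3^3 * 5^2*11^1*17^1*19^2*599^1 = - 218358142200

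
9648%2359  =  212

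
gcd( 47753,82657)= 1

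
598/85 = 7 + 3/85 = 7.04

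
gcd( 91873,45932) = 1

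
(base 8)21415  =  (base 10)8973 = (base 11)6818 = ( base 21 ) K76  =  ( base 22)ibj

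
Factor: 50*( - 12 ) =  - 2^3*3^1*5^2 = - 600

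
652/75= 652/75 = 8.69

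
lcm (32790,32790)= 32790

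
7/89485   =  7/89485 = 0.00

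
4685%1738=1209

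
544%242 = 60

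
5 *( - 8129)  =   - 40645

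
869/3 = 869/3 = 289.67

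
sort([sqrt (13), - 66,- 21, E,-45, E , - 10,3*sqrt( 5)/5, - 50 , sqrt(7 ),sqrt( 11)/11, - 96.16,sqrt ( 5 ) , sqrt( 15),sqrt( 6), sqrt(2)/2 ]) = [ - 96.16, -66, - 50, - 45, - 21, - 10, sqrt(11)/11,  sqrt( 2)/2, 3*sqrt(5)/5, sqrt( 5), sqrt (6), sqrt(7),E,E, sqrt( 13), sqrt(15 )] 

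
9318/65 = 143 + 23/65  =  143.35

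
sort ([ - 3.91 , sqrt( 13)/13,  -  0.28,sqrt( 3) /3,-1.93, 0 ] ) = [-3.91, - 1.93, - 0.28,0, sqrt( 13 ) /13, sqrt( 3)/3 ] 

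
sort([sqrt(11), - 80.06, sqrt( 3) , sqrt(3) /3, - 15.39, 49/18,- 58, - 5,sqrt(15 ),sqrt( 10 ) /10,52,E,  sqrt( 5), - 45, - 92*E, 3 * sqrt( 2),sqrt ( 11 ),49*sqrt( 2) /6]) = [-92*E,-80.06, -58,-45,- 15.39, - 5 , sqrt( 10 ) /10 , sqrt(3) /3,sqrt( 3), sqrt(5),  E, 49/18,sqrt( 11 ), sqrt( 11) , sqrt( 15), 3 *sqrt(2), 49 * sqrt(2)/6,52] 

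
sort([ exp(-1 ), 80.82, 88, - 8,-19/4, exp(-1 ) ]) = [ - 8,-19/4,exp( - 1), exp(-1 ), 80.82, 88] 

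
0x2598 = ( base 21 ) 10H6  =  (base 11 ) 725A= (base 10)9624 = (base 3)111012110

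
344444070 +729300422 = 1073744492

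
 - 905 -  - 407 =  - 498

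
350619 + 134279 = 484898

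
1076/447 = 1076/447 = 2.41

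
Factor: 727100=2^2 * 5^2*11^1 * 661^1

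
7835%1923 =143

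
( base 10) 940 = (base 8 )1654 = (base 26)1a4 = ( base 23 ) 1hk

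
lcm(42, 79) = 3318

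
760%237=49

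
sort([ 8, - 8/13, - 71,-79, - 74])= [ - 79 ,-74, - 71,-8/13,8]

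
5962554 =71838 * 83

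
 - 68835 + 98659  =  29824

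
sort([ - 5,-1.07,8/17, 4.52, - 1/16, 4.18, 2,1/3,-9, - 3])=[-9, - 5, - 3,- 1.07, - 1/16, 1/3,8/17 , 2, 4.18,4.52 ] 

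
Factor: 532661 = 17^1*31333^1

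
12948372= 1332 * 9721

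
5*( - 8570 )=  - 42850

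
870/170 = 87/17 = 5.12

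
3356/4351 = 3356/4351= 0.77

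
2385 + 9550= 11935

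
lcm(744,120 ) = 3720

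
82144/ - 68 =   -  1208/1 = - 1208.00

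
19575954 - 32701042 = - 13125088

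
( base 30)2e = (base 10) 74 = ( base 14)54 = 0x4a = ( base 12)62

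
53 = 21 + 32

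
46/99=46/99= 0.46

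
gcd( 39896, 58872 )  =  8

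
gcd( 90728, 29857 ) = 1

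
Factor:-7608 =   -  2^3*3^1  *  317^1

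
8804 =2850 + 5954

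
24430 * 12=293160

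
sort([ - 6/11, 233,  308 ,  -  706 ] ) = [ - 706, - 6/11, 233,  308 ]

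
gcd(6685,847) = 7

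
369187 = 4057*91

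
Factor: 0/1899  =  0^1 = 0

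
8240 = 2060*4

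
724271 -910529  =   - 186258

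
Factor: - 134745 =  - 3^1 * 5^1 * 13^1*691^1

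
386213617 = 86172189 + 300041428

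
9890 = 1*9890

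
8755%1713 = 190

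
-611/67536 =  - 611/67536 = -  0.01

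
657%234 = 189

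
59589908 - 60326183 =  - 736275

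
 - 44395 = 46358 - 90753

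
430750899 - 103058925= 327691974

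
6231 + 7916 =14147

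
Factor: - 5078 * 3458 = - 17559724 = - 2^2 * 7^1 * 13^1 * 19^1*2539^1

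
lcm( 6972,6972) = 6972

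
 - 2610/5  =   - 522= - 522.00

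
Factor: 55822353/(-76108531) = - 3^1*1039^1*17909^1*76108531^( - 1)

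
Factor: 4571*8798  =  2^1 * 7^1 * 53^1*83^1*653^1= 40215658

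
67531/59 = 1144+35/59 = 1144.59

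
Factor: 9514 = 2^1 *67^1*71^1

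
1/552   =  1/552 = 0.00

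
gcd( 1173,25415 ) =391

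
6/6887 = 6/6887 = 0.00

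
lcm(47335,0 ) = 0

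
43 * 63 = 2709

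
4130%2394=1736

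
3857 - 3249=608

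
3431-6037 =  - 2606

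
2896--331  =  3227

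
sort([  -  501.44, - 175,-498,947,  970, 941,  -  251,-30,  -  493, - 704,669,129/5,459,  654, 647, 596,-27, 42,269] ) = [ - 704, - 501.44, - 498, - 493, - 251,-175, - 30, - 27, 129/5, 42,269, 459, 596,647, 654, 669,941, 947, 970 ] 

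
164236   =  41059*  4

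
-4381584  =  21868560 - 26250144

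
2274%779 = 716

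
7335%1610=895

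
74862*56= 4192272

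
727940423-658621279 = 69319144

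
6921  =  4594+2327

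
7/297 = 7/297 = 0.02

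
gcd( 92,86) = 2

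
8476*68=576368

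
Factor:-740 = -2^2*5^1*37^1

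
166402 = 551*302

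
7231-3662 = 3569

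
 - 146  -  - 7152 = 7006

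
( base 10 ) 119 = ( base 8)167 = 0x77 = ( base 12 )9B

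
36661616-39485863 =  -2824247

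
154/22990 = 7/1045 = 0.01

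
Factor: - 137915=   -  5^1*27583^1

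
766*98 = 75068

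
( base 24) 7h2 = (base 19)c5f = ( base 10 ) 4442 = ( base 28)5ii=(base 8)10532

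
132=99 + 33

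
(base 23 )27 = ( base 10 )53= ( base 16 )35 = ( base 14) 3b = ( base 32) 1l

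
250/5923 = 250/5923 = 0.04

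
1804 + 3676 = 5480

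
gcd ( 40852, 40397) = 7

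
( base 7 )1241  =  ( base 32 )EM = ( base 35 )df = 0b111010110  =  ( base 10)470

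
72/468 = 2/13 =0.15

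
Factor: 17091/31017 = 3^3*7^( - 2) =27/49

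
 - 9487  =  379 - 9866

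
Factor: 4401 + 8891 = 13292 = 2^2*3323^1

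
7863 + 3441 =11304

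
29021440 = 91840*316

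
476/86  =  5 + 23/43= 5.53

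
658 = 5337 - 4679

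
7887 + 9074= 16961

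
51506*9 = 463554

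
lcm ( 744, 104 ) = 9672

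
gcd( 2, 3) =1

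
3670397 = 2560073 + 1110324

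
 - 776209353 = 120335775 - 896545128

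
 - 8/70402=-4/35201 = - 0.00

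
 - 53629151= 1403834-55032985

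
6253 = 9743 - 3490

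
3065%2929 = 136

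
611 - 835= - 224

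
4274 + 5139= 9413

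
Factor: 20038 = 2^1*43^1*233^1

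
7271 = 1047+6224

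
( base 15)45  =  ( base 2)1000001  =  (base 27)2B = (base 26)2d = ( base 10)65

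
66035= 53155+12880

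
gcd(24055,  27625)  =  85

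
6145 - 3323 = 2822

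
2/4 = 1/2 = 0.50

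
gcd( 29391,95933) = 97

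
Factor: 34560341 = 4889^1 * 7069^1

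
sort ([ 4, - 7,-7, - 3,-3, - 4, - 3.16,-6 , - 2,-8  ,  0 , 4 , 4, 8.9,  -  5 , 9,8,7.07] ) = [ -8,  -  7,-7, - 6,-5, - 4, - 3.16,-3, - 3,  -  2,0, 4,4,4,7.07, 8,8.9,9]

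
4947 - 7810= -2863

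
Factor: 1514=2^1*757^1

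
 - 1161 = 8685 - 9846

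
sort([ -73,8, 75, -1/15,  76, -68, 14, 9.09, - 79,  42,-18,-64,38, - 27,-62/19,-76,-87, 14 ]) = [ - 87, - 79, - 76, - 73,-68, - 64, - 27, - 18 , - 62/19,  -  1/15, 8, 9.09, 14, 14,38,42, 75, 76] 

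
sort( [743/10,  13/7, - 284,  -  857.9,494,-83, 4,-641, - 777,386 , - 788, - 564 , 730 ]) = [ - 857.9 , - 788, - 777,-641, - 564, - 284, - 83,13/7,4, 743/10,386,494,730 ]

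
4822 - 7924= -3102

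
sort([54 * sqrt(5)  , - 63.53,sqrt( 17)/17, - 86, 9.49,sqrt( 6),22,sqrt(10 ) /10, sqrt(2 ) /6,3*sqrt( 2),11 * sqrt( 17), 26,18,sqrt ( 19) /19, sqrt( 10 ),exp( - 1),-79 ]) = [ - 86,-79, - 63.53, sqrt( 19 ) /19,sqrt (2) /6,sqrt(17 ) /17, sqrt( 10)/10,exp( - 1 ),sqrt(6 ), sqrt( 10), 3*sqrt ( 2 ),9.49 , 18,22,26,11*  sqrt( 17),54*sqrt(5 )]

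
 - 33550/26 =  - 16775/13 = - 1290.38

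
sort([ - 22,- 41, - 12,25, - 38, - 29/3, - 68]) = [ - 68, - 41, - 38,-22, -12, - 29/3  ,  25]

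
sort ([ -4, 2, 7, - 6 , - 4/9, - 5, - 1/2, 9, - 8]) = [ - 8, - 6, - 5, - 4, - 1/2, - 4/9, 2,7, 9]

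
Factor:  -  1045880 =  - 2^3*5^1*11^1*2377^1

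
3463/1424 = 2  +  615/1424  =  2.43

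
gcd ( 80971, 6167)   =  1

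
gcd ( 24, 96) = 24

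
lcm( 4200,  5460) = 54600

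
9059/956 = 9 + 455/956 = 9.48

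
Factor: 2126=2^1 * 1063^1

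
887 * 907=804509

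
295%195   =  100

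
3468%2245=1223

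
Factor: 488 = 2^3* 61^1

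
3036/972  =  3+ 10/81 = 3.12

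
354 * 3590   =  1270860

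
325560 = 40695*8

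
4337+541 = 4878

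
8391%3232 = 1927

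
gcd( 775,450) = 25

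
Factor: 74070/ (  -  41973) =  - 30/17 = -  2^1*3^1* 5^1*17^(  -  1) 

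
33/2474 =33/2474 = 0.01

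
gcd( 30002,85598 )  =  2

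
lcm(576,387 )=24768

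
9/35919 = 1/3991 = 0.00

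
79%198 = 79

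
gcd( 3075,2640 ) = 15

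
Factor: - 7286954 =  - 2^1*3643477^1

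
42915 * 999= 42872085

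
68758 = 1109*62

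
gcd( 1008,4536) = 504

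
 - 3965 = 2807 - 6772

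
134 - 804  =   - 670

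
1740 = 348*5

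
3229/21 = 153  +  16/21 = 153.76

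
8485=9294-809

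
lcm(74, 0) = 0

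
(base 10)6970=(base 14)277c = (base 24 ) C2A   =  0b1101100111010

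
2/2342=1/1171  =  0.00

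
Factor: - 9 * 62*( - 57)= 31806 = 2^1*3^3*19^1*31^1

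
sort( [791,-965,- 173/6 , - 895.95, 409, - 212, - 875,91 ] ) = [ - 965, - 895.95,  -  875, - 212, - 173/6,91, 409, 791]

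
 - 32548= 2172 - 34720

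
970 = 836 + 134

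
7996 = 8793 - 797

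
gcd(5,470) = 5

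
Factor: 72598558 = 2^1*643^1*56453^1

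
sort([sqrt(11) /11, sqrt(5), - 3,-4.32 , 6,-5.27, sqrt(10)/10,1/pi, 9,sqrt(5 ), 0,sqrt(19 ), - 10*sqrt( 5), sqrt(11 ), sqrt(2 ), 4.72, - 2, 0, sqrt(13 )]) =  [-10*sqrt( 5 ), - 5.27,-4.32, - 3, - 2, 0, 0, sqrt(11 ) /11, sqrt( 10)/10, 1/pi,sqrt(2 ),sqrt( 5), sqrt(5 ),sqrt(11),  sqrt(13), sqrt(19),4.72, 6, 9 ] 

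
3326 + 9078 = 12404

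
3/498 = 1/166 = 0.01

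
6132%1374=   636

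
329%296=33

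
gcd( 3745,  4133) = 1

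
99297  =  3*33099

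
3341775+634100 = 3975875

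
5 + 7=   12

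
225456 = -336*(-671 )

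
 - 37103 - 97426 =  - 134529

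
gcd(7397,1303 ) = 1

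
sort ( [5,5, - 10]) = [ - 10, 5,5 ]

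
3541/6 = 590 + 1/6  =  590.17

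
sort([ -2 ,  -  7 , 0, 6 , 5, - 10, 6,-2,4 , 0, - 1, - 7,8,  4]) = [ - 10,  -  7,  -  7, - 2 ,  -  2 ,-1, 0,0,4,4, 5,6, 6 , 8] 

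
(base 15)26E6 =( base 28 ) AH0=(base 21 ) ii0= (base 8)20174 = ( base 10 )8316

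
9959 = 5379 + 4580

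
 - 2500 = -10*250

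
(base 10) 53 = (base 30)1n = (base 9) 58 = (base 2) 110101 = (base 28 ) 1P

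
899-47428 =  - 46529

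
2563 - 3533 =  - 970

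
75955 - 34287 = 41668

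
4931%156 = 95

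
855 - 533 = 322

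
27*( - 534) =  - 14418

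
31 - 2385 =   -  2354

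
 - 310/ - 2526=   155/1263 =0.12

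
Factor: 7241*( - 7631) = -13^2*557^1*587^1 = - 55256071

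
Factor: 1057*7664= 8100848 = 2^4*7^1*151^1*479^1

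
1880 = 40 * 47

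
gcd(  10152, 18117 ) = 27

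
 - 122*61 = - 7442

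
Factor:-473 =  - 11^1*43^1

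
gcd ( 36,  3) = 3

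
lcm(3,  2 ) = 6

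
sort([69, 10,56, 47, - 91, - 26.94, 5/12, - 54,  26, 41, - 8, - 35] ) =[- 91,-54, - 35, - 26.94 , - 8,5/12,  10 , 26, 41, 47,56,69 ] 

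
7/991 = 7/991 = 0.01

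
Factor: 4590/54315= 6/71 = 2^1 * 3^1*71^ ( - 1)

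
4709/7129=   4709/7129  =  0.66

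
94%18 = 4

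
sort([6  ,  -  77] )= [ -77,6 ] 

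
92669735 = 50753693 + 41916042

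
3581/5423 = 3581/5423= 0.66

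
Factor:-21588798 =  - 2^1 *3^1*7^1*11^1*83^1*563^1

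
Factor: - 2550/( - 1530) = 5/3 = 3^( -1)*5^1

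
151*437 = 65987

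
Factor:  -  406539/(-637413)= 81/127 = 3^4* 127^( - 1)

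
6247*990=6184530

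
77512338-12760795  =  64751543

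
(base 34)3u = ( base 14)96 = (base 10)132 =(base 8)204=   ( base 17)7d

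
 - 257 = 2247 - 2504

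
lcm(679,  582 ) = 4074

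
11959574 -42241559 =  - 30281985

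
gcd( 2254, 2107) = 49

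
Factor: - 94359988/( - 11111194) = 47179994/5555597 = 2^1*197^(-1)*1697^1*13901^1 * 28201^ ( - 1 )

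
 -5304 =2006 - 7310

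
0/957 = 0=0.00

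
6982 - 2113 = 4869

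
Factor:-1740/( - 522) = 2^1*3^(-1 )  *5^1 = 10/3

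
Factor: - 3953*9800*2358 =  - 2^4*3^2*5^2*7^2*59^1*67^1*131^1 = - 91347505200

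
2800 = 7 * 400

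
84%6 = 0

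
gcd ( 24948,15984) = 108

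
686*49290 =33812940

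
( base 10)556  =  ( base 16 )22c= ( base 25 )m6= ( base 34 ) gc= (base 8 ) 1054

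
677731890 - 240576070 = 437155820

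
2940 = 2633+307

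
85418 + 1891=87309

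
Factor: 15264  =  2^5 * 3^2*53^1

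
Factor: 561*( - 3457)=-1939377 = - 3^1*11^1 *17^1*3457^1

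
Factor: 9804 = 2^2*3^1*19^1*43^1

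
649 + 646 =1295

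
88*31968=2813184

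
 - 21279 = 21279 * ( - 1)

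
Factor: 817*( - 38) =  - 31046 =- 2^1 * 19^2*43^1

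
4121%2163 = 1958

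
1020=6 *170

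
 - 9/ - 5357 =9/5357 = 0.00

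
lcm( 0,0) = 0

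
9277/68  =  9277/68= 136.43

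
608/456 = 1+1/3 = 1.33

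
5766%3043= 2723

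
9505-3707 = 5798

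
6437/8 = 6437/8 = 804.62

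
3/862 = 3/862 = 0.00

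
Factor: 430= 2^1*5^1*43^1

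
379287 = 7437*51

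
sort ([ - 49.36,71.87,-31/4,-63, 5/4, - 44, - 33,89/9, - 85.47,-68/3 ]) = [ -85.47, - 63, - 49.36, - 44,  -  33, - 68/3,-31/4, 5/4 , 89/9,71.87]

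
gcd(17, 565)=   1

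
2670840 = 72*37095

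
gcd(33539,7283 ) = 1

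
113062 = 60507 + 52555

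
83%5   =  3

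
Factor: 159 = 3^1*53^1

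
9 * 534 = 4806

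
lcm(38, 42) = 798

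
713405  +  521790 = 1235195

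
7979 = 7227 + 752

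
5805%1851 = 252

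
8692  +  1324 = 10016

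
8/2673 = 8/2673  =  0.00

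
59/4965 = 59/4965 = 0.01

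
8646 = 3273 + 5373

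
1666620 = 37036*45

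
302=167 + 135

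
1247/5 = 249+2/5  =  249.40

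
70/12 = 5 + 5/6 = 5.83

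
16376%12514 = 3862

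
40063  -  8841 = 31222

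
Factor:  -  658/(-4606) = 7^( - 1)= 1/7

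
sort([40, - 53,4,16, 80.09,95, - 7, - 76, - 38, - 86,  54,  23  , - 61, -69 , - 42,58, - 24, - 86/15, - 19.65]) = [ - 86, - 76, - 69, - 61, - 53, - 42,  -  38, - 24, - 19.65,  -  7, - 86/15, 4, 16,23,40,54,58,80.09,95 ] 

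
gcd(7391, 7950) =1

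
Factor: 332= 2^2*83^1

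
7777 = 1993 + 5784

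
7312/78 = 93 + 29/39= 93.74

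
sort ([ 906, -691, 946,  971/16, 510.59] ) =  [-691, 971/16,510.59, 906,946]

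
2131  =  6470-4339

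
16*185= 2960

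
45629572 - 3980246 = 41649326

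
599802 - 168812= 430990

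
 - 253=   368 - 621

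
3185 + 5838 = 9023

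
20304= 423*48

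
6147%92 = 75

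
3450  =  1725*2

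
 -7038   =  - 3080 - 3958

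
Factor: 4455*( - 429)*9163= -3^5 * 5^1 *7^2*11^3 * 13^1*17^1   =  - 17512279785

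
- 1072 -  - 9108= 8036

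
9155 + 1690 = 10845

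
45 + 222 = 267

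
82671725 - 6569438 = 76102287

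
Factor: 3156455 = 5^1*631291^1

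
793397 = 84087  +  709310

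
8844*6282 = 55558008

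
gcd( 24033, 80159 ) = 1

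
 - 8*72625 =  - 581000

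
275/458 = 275/458  =  0.60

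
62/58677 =62/58677  =  0.00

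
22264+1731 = 23995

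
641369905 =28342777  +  613027128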